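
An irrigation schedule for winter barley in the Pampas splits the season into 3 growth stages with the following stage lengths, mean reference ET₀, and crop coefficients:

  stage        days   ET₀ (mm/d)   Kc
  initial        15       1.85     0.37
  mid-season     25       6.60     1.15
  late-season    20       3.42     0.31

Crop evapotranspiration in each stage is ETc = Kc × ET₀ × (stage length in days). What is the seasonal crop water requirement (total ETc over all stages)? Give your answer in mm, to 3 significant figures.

221 mm

initial: 0.37 × 1.85 × 15 = 10.27 mm
mid-season: 1.15 × 6.60 × 25 = 189.75 mm
late-season: 0.31 × 3.42 × 20 = 21.20 mm
Seasonal total = 221.22 mm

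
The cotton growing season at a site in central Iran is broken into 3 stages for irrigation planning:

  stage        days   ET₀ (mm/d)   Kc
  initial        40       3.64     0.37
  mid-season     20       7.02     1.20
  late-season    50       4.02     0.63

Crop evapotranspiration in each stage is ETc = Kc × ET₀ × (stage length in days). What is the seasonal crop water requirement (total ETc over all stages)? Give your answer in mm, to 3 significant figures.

initial: 0.37 × 3.64 × 40 = 53.87 mm
mid-season: 1.20 × 7.02 × 20 = 168.48 mm
late-season: 0.63 × 4.02 × 50 = 126.63 mm
Seasonal total = 348.98 mm

349 mm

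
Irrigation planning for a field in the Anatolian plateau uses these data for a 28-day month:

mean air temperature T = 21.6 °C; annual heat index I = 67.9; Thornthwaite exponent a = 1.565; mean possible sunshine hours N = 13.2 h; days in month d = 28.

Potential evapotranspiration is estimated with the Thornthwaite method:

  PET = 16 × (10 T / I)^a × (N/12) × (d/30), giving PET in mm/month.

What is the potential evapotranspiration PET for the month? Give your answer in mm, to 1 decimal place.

10T/I = 10 × 21.6 / 67.9 = 3.1811
(10T/I)^a = 3.1811^1.565 = 6.1169
Uncorrected PET = 16 × 6.1169 = 97.870 mm
Correction = (N/12)(d/30) = (13.2/12)(28/30) = 1.0267
PET = 97.870 × 1.0267 = 100.483 mm/month

100.5 mm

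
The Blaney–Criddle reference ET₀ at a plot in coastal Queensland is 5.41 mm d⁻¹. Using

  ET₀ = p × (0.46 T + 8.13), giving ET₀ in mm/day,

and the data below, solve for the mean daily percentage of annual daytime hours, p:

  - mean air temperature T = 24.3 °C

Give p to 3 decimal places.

0.280

p = ET₀ / (0.46 T + 8.13) = 5.41 / (0.46 × 24.3 + 8.13) = 5.41 / 19.308 = 0.2802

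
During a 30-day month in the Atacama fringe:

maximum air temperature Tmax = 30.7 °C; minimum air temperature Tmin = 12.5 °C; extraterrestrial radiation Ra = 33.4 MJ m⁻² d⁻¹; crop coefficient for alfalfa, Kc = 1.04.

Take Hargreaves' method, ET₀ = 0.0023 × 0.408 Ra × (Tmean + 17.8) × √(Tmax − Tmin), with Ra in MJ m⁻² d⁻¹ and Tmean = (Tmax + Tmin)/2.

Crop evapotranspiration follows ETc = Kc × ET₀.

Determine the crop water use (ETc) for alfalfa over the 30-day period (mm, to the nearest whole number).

Tmean = (30.7 + 12.5)/2 = 21.60 °C
0.408 Ra = 0.408 × 33.4 = 13.6272 mm/d equivalent
ET₀ = 0.0023 × 13.6272 × (21.60 + 17.8) × √18.2 = 0.0023 × 13.6272 × 39.40 × 4.2661 = 5.2682 mm/d
ETc = Kc × ET₀ = 1.04 × 5.2682 = 5.4789 mm/d
Over 30 days: 5.4789 × 30 = 164.367 mm

164 mm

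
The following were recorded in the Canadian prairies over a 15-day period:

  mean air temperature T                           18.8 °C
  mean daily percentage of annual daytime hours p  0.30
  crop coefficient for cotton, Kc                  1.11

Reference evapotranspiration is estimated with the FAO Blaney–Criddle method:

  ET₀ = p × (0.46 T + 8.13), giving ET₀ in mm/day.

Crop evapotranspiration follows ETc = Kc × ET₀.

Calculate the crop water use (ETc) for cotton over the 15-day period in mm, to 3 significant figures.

83.8 mm

ET₀ = 0.30 × (0.46 × 18.8 + 8.13) = 0.30 × 16.778 = 5.0334 mm/d
ETc = Kc × ET₀ = 1.11 × 5.0334 = 5.5871 mm/d
Over 15 days: 5.5871 × 15 = 83.807 mm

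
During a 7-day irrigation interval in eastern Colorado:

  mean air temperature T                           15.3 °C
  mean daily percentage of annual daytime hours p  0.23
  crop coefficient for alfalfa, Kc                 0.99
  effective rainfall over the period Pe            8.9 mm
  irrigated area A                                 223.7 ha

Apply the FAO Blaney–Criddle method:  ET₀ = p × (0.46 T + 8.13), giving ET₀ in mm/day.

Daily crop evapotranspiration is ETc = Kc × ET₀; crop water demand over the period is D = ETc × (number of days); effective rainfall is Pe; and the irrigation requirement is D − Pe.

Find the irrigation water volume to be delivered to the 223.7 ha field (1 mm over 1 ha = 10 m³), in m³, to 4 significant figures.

34170 m³

ET₀ = 0.23 × (0.46 × 15.3 + 8.13) = 0.23 × 15.168 = 3.4886 mm/d
ETc = Kc × ET₀ = 0.99 × 3.4886 = 3.4537 mm/d
Crop demand D = ETc × 7 d = 3.4537 × 7 = 24.176 mm
D − Pe = 24.176 − 8.9 = 15.276 mm
Volume = 15.276 mm × 223.7 ha × 10 = 34172.4 m³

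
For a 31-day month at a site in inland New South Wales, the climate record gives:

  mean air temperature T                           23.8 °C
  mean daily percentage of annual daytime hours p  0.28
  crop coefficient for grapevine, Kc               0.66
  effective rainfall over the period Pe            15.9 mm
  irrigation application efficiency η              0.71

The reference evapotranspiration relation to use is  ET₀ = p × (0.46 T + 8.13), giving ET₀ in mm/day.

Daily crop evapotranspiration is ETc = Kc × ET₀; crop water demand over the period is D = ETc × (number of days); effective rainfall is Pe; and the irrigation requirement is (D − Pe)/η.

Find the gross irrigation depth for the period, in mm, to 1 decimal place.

131.5 mm

ET₀ = 0.28 × (0.46 × 23.8 + 8.13) = 0.28 × 19.078 = 5.3418 mm/d
ETc = Kc × ET₀ = 0.66 × 5.3418 = 3.5256 mm/d
Crop demand D = ETc × 31 d = 3.5256 × 31 = 109.294 mm
D − Pe = 109.294 − 15.9 = 93.394 mm
Gross irrigation = 93.394 / 0.71 = 131.541 mm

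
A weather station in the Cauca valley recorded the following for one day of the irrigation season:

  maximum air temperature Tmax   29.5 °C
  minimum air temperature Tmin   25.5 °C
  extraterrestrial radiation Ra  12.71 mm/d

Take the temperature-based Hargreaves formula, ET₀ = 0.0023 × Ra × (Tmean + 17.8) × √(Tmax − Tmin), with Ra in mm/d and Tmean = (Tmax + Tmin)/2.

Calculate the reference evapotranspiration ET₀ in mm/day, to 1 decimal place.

Tmean = (29.5 + 25.5)/2 = 27.50 °C
ET₀ = 0.0023 × 12.71 × (27.50 + 17.8) × √4.0 = 0.0023 × 12.71 × 45.30 × 2.0000 = 2.6485 mm/d

2.6 mm/day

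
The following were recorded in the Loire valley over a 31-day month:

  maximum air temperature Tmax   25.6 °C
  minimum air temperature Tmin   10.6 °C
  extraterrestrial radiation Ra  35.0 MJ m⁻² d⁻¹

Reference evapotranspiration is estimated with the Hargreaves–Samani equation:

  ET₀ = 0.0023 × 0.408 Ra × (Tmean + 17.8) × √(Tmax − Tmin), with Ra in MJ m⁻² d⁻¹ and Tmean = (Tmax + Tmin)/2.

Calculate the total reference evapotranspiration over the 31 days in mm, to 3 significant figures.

142 mm

Tmean = (25.6 + 10.6)/2 = 18.10 °C
0.408 Ra = 0.408 × 35.0 = 14.2800 mm/d equivalent
ET₀ = 0.0023 × 14.2800 × (18.10 + 17.8) × √15.0 = 0.0023 × 14.2800 × 35.90 × 3.8730 = 4.5667 mm/d
Over 31 days: 4.5667 × 31 = 141.568 mm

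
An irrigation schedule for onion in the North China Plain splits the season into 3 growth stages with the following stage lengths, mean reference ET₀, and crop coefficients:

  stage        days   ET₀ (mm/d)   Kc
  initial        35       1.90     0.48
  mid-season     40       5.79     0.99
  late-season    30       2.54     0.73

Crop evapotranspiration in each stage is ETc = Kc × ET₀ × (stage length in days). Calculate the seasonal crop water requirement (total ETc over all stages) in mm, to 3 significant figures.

initial: 0.48 × 1.90 × 35 = 31.92 mm
mid-season: 0.99 × 5.79 × 40 = 229.28 mm
late-season: 0.73 × 2.54 × 30 = 55.63 mm
Seasonal total = 316.83 mm

317 mm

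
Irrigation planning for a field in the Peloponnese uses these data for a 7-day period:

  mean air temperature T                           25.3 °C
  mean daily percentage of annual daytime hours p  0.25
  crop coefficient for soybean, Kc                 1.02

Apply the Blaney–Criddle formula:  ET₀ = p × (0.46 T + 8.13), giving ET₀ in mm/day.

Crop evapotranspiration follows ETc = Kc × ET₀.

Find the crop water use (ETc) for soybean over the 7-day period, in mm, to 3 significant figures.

ET₀ = 0.25 × (0.46 × 25.3 + 8.13) = 0.25 × 19.768 = 4.9420 mm/d
ETc = Kc × ET₀ = 1.02 × 4.9420 = 5.0408 mm/d
Over 7 days: 5.0408 × 7 = 35.286 mm

35.3 mm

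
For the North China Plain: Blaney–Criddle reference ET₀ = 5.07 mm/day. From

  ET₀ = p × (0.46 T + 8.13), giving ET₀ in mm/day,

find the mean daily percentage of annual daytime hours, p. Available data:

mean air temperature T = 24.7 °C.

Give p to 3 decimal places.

0.260

p = ET₀ / (0.46 T + 8.13) = 5.07 / (0.46 × 24.7 + 8.13) = 5.07 / 19.492 = 0.2601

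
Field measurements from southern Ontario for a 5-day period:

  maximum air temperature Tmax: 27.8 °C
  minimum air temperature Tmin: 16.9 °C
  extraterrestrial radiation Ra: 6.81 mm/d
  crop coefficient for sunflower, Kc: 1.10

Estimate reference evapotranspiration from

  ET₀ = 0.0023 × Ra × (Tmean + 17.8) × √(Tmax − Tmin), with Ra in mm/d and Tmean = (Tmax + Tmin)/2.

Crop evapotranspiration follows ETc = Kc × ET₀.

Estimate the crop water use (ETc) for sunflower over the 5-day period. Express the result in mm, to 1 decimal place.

11.4 mm

Tmean = (27.8 + 16.9)/2 = 22.35 °C
ET₀ = 0.0023 × 6.81 × (22.35 + 17.8) × √10.9 = 0.0023 × 6.81 × 40.15 × 3.3015 = 2.0762 mm/d
ETc = Kc × ET₀ = 1.10 × 2.0762 = 2.2838 mm/d
Over 5 days: 2.2838 × 5 = 11.419 mm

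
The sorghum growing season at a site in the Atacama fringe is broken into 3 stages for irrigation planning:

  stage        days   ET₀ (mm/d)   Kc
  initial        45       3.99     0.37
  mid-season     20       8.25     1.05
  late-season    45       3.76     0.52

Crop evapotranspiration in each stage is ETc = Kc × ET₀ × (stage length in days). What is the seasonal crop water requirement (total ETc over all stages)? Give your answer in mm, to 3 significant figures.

328 mm

initial: 0.37 × 3.99 × 45 = 66.43 mm
mid-season: 1.05 × 8.25 × 20 = 173.25 mm
late-season: 0.52 × 3.76 × 45 = 87.98 mm
Seasonal total = 327.66 mm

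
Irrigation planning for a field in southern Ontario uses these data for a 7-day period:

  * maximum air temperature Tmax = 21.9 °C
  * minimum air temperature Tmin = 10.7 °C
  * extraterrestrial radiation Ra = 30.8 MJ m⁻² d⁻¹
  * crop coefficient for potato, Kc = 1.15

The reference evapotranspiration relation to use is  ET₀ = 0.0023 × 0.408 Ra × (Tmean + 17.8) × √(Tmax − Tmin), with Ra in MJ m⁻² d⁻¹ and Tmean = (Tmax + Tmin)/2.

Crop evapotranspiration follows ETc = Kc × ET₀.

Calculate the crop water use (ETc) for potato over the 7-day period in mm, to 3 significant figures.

Tmean = (21.9 + 10.7)/2 = 16.30 °C
0.408 Ra = 0.408 × 30.8 = 12.5664 mm/d equivalent
ET₀ = 0.0023 × 12.5664 × (16.30 + 17.8) × √11.2 = 0.0023 × 12.5664 × 34.10 × 3.3466 = 3.2984 mm/d
ETc = Kc × ET₀ = 1.15 × 3.2984 = 3.7932 mm/d
Over 7 days: 3.7932 × 7 = 26.552 mm

26.6 mm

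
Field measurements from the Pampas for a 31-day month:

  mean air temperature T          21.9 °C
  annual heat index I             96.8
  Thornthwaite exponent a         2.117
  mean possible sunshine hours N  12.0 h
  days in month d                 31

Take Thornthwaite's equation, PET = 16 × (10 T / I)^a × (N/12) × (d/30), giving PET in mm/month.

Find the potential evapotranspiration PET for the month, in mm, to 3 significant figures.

10T/I = 10 × 21.9 / 96.8 = 2.2624
(10T/I)^a = 2.2624^2.117 = 5.6315
Uncorrected PET = 16 × 5.6315 = 90.104 mm
Correction = (N/12)(d/30) = (12.0/12)(31/30) = 1.0333
PET = 90.104 × 1.0333 = 93.104 mm/month

93.1 mm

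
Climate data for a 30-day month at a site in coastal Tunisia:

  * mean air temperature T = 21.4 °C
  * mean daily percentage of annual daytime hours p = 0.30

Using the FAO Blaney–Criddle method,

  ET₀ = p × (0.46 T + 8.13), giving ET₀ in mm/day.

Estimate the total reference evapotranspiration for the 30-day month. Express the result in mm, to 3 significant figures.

162 mm

ET₀ = 0.30 × (0.46 × 21.4 + 8.13) = 0.30 × 17.974 = 5.3922 mm/d
Monthly total = 5.3922 × 30 = 161.766 mm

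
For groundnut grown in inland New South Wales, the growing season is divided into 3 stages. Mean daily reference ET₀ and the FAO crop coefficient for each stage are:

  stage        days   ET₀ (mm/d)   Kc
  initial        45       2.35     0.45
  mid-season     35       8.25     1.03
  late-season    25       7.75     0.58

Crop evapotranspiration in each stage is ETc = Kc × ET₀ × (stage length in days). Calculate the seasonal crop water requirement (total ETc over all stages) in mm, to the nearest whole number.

initial: 0.45 × 2.35 × 45 = 47.59 mm
mid-season: 1.03 × 8.25 × 35 = 297.41 mm
late-season: 0.58 × 7.75 × 25 = 112.38 mm
Seasonal total = 457.38 mm

457 mm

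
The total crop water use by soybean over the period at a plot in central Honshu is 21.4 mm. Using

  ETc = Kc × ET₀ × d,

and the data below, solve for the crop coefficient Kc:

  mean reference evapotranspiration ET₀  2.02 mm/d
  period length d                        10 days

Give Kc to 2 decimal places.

ETc = Kc × ET₀ × d  ⇒  Kc = ETc / (ET₀ × d)
Kc = 21.4 / (2.02 × 10) = 21.4 / 20.20 = 1.0594

1.06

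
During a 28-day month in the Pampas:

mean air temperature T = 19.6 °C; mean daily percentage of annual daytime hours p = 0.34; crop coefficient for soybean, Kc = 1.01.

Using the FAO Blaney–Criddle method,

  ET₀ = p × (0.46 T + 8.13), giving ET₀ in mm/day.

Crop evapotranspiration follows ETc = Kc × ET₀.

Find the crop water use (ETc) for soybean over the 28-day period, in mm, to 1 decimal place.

ET₀ = 0.34 × (0.46 × 19.6 + 8.13) = 0.34 × 17.146 = 5.8296 mm/d
ETc = Kc × ET₀ = 1.01 × 5.8296 = 5.8879 mm/d
Over 28 days: 5.8879 × 28 = 164.861 mm

164.9 mm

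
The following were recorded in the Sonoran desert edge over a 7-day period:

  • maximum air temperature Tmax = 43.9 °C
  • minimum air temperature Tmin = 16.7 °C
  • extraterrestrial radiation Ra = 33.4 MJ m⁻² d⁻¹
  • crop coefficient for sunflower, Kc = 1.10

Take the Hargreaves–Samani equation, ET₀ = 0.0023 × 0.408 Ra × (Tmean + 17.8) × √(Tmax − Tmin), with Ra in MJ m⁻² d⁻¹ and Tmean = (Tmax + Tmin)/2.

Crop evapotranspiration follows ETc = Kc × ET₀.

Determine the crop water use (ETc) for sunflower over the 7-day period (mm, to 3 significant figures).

Tmean = (43.9 + 16.7)/2 = 30.30 °C
0.408 Ra = 0.408 × 33.4 = 13.6272 mm/d equivalent
ET₀ = 0.0023 × 13.6272 × (30.30 + 17.8) × √27.2 = 0.0023 × 13.6272 × 48.10 × 5.2154 = 7.8626 mm/d
ETc = Kc × ET₀ = 1.10 × 7.8626 = 8.6489 mm/d
Over 7 days: 8.6489 × 7 = 60.542 mm

60.5 mm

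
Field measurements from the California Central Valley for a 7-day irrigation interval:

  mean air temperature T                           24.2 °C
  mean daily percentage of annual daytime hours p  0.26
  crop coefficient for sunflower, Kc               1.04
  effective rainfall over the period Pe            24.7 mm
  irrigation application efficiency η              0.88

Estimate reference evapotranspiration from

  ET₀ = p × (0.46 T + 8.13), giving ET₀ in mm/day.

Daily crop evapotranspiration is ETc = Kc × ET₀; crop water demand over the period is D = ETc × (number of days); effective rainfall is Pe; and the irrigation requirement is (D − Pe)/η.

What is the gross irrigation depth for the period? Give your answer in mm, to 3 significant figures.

ET₀ = 0.26 × (0.46 × 24.2 + 8.13) = 0.26 × 19.262 = 5.0081 mm/d
ETc = Kc × ET₀ = 1.04 × 5.0081 = 5.2084 mm/d
Crop demand D = ETc × 7 d = 5.2084 × 7 = 36.459 mm
D − Pe = 36.459 − 24.7 = 11.759 mm
Gross irrigation = 11.759 / 0.88 = 13.363 mm

13.4 mm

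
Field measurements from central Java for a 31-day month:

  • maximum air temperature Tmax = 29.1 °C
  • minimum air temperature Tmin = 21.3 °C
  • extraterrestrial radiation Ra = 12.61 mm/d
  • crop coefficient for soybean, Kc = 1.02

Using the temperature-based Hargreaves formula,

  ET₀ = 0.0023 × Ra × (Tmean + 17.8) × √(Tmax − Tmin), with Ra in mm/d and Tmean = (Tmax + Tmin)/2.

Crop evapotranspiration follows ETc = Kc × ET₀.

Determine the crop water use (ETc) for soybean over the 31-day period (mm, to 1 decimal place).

Tmean = (29.1 + 21.3)/2 = 25.20 °C
ET₀ = 0.0023 × 12.61 × (25.20 + 17.8) × √7.8 = 0.0023 × 12.61 × 43.00 × 2.7928 = 3.4830 mm/d
ETc = Kc × ET₀ = 1.02 × 3.4830 = 3.5527 mm/d
Over 31 days: 3.5527 × 31 = 110.134 mm

110.1 mm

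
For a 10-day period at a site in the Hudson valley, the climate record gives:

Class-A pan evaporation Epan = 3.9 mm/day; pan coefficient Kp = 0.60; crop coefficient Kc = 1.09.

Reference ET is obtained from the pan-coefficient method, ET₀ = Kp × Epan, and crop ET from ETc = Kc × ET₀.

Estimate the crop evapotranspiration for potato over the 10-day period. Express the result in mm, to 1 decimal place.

25.5 mm

ET₀ = 0.60 × 3.9 = 2.3400 mm/d
ETc = Kc × ET₀ = 1.09 × 2.3400 = 2.5506 mm/d
Over 10 days: 2.5506 × 10 = 25.506 mm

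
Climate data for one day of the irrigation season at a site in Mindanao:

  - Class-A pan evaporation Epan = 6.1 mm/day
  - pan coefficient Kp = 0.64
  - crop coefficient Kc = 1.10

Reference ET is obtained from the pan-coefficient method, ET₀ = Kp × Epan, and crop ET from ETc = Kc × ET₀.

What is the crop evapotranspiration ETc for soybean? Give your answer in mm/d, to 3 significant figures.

ET₀ = 0.64 × 6.1 = 3.9040 mm/d
ETc = Kc × ET₀ = 1.10 × 3.9040 = 4.2944 mm/d

4.29 mm/d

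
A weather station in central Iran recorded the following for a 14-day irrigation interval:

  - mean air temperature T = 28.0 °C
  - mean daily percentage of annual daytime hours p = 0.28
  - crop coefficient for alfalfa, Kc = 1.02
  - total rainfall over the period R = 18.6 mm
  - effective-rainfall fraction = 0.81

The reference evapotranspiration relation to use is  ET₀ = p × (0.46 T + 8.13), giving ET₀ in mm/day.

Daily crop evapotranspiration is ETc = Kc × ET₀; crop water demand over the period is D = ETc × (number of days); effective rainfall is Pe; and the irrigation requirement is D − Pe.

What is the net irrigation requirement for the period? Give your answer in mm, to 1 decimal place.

68.9 mm

ET₀ = 0.28 × (0.46 × 28.0 + 8.13) = 0.28 × 21.010 = 5.8828 mm/d
ETc = Kc × ET₀ = 1.02 × 5.8828 = 6.0005 mm/d
Crop demand D = ETc × 14 d = 6.0005 × 14 = 84.007 mm
Pe = 0.81 × 18.6 = 15.066 mm
D − Pe = 84.007 − 15.066 = 68.941 mm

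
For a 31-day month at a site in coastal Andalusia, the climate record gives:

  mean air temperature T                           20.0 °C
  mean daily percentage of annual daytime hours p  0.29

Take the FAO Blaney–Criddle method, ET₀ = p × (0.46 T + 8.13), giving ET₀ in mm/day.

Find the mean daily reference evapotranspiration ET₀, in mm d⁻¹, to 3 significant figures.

ET₀ = 0.29 × (0.46 × 20.0 + 8.13) = 0.29 × 17.330 = 5.0257 mm/d

5.03 mm d⁻¹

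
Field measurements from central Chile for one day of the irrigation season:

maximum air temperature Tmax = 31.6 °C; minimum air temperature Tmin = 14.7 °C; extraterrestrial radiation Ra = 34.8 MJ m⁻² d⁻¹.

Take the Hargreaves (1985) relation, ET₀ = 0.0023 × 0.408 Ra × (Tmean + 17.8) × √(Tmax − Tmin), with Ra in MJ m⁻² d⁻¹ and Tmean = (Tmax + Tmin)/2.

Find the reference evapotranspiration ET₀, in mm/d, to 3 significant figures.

5.50 mm/d

Tmean = (31.6 + 14.7)/2 = 23.15 °C
0.408 Ra = 0.408 × 34.8 = 14.1984 mm/d equivalent
ET₀ = 0.0023 × 14.1984 × (23.15 + 17.8) × √16.9 = 0.0023 × 14.1984 × 40.95 × 4.1110 = 5.4975 mm/d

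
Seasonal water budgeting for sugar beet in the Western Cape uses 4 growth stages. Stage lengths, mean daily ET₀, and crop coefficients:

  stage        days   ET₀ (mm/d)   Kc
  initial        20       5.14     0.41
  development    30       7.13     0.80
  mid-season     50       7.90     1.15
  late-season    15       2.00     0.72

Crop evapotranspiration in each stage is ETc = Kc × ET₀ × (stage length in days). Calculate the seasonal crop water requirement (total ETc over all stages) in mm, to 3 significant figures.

689 mm

initial: 0.41 × 5.14 × 20 = 42.15 mm
development: 0.80 × 7.13 × 30 = 171.12 mm
mid-season: 1.15 × 7.90 × 50 = 454.25 mm
late-season: 0.72 × 2.00 × 15 = 21.60 mm
Seasonal total = 689.12 mm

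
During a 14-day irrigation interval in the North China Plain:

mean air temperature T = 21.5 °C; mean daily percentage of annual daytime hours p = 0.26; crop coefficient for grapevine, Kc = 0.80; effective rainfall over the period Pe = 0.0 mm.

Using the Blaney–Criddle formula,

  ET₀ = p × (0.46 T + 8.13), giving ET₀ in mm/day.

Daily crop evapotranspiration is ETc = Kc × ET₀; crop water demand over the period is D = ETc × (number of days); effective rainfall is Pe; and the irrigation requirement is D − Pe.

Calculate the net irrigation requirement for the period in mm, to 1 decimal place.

ET₀ = 0.26 × (0.46 × 21.5 + 8.13) = 0.26 × 18.020 = 4.6852 mm/d
ETc = Kc × ET₀ = 0.80 × 4.6852 = 3.7482 mm/d
Crop demand D = ETc × 14 d = 3.7482 × 14 = 52.475 mm
D − Pe = 52.475 − 0.0 = 52.475 mm

52.5 mm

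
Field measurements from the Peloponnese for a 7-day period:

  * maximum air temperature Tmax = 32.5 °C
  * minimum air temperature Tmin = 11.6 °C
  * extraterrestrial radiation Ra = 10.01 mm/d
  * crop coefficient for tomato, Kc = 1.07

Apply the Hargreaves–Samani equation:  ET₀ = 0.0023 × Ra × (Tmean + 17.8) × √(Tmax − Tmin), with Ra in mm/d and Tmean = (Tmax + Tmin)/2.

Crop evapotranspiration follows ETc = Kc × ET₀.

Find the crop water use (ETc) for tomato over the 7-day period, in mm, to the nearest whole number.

31 mm

Tmean = (32.5 + 11.6)/2 = 22.05 °C
ET₀ = 0.0023 × 10.01 × (22.05 + 17.8) × √20.9 = 0.0023 × 10.01 × 39.85 × 4.5717 = 4.1944 mm/d
ETc = Kc × ET₀ = 1.07 × 4.1944 = 4.4880 mm/d
Over 7 days: 4.4880 × 7 = 31.416 mm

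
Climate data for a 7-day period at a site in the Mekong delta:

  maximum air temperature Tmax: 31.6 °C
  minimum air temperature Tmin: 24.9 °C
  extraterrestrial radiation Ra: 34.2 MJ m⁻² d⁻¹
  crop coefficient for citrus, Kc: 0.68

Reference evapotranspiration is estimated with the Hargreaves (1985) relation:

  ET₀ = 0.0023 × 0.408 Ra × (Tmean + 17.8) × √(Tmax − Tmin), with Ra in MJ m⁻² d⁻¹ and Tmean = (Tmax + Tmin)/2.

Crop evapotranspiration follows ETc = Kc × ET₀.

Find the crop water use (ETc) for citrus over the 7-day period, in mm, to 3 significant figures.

Tmean = (31.6 + 24.9)/2 = 28.25 °C
0.408 Ra = 0.408 × 34.2 = 13.9536 mm/d equivalent
ET₀ = 0.0023 × 13.9536 × (28.25 + 17.8) × √6.7 = 0.0023 × 13.9536 × 46.05 × 2.5884 = 3.8254 mm/d
ETc = Kc × ET₀ = 0.68 × 3.8254 = 2.6013 mm/d
Over 7 days: 2.6013 × 7 = 18.209 mm

18.2 mm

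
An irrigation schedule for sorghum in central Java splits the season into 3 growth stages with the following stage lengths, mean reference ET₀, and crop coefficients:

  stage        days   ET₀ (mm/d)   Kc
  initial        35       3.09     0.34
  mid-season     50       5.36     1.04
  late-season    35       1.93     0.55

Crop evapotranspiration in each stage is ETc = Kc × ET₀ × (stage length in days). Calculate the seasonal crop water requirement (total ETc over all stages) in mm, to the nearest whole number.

initial: 0.34 × 3.09 × 35 = 36.77 mm
mid-season: 1.04 × 5.36 × 50 = 278.72 mm
late-season: 0.55 × 1.93 × 35 = 37.15 mm
Seasonal total = 352.64 mm

353 mm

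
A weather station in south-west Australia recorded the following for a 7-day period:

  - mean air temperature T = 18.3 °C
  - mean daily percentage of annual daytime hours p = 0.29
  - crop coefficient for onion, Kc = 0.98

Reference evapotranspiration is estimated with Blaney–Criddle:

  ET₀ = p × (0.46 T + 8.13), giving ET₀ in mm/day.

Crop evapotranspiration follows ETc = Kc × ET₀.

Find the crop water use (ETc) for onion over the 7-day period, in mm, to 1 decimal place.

32.9 mm

ET₀ = 0.29 × (0.46 × 18.3 + 8.13) = 0.29 × 16.548 = 4.7989 mm/d
ETc = Kc × ET₀ = 0.98 × 4.7989 = 4.7029 mm/d
Over 7 days: 4.7029 × 7 = 32.920 mm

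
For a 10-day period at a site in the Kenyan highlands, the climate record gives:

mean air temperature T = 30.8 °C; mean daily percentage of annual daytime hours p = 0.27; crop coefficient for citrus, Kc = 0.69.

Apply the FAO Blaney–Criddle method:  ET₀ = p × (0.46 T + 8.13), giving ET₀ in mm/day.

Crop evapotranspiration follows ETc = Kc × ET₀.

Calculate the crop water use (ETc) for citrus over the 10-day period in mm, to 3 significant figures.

41.5 mm

ET₀ = 0.27 × (0.46 × 30.8 + 8.13) = 0.27 × 22.298 = 6.0205 mm/d
ETc = Kc × ET₀ = 0.69 × 6.0205 = 4.1541 mm/d
Over 10 days: 4.1541 × 10 = 41.541 mm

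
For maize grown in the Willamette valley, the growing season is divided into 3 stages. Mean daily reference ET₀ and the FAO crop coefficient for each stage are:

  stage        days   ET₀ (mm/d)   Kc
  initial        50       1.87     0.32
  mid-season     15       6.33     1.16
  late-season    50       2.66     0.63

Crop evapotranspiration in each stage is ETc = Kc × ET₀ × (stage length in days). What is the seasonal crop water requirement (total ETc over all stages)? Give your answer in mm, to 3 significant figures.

224 mm

initial: 0.32 × 1.87 × 50 = 29.92 mm
mid-season: 1.16 × 6.33 × 15 = 110.14 mm
late-season: 0.63 × 2.66 × 50 = 83.79 mm
Seasonal total = 223.85 mm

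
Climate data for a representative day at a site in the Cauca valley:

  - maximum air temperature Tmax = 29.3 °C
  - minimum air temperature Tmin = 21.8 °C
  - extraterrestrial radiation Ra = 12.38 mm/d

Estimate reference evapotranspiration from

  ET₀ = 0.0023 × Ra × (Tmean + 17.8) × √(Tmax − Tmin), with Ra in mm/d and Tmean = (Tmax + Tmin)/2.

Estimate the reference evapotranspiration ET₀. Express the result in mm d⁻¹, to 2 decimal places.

Tmean = (29.3 + 21.8)/2 = 25.55 °C
ET₀ = 0.0023 × 12.38 × (25.55 + 17.8) × √7.5 = 0.0023 × 12.38 × 43.35 × 2.7386 = 3.3804 mm/d

3.38 mm d⁻¹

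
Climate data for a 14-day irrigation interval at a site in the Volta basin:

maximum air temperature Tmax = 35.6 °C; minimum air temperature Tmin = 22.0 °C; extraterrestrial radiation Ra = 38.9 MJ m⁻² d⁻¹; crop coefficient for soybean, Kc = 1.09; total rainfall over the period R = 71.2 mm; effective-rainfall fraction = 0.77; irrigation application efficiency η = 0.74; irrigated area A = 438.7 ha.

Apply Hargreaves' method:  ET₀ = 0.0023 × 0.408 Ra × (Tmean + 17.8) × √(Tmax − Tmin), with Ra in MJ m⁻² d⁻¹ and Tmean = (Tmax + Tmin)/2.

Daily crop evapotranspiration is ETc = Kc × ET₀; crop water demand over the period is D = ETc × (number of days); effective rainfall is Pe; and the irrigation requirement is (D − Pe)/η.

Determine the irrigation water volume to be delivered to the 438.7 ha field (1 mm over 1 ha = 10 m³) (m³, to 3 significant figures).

Tmean = (35.6 + 22.0)/2 = 28.80 °C
0.408 Ra = 0.408 × 38.9 = 15.8712 mm/d equivalent
ET₀ = 0.0023 × 15.8712 × (28.80 + 17.8) × √13.6 = 0.0023 × 15.8712 × 46.60 × 3.6878 = 6.2732 mm/d
ETc = Kc × ET₀ = 1.09 × 6.2732 = 6.8378 mm/d
Crop demand D = ETc × 14 d = 6.8378 × 14 = 95.729 mm
Pe = 0.77 × 71.2 = 54.824 mm
D − Pe = 95.729 − 54.824 = 40.905 mm
Gross irrigation = 40.905 / 0.74 = 55.277 mm
Volume = 55.277 mm × 438.7 ha × 10 = 242500.2 m³

243000 m³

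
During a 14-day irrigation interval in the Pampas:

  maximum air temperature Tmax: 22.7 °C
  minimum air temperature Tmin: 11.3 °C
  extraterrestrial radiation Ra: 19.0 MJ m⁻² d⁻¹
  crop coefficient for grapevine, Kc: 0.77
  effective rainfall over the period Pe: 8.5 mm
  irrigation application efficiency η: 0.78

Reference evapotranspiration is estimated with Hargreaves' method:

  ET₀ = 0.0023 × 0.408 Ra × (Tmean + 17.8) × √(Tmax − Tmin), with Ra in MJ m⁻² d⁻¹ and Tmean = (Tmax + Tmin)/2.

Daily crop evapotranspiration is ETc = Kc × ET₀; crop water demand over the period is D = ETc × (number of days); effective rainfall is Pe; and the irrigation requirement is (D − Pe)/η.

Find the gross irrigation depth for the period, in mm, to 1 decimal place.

Tmean = (22.7 + 11.3)/2 = 17.00 °C
0.408 Ra = 0.408 × 19.0 = 7.7520 mm/d equivalent
ET₀ = 0.0023 × 7.7520 × (17.00 + 17.8) × √11.4 = 0.0023 × 7.7520 × 34.80 × 3.3764 = 2.0950 mm/d
ETc = Kc × ET₀ = 0.77 × 2.0950 = 1.6132 mm/d
Crop demand D = ETc × 14 d = 1.6132 × 14 = 22.585 mm
D − Pe = 22.585 − 8.5 = 14.085 mm
Gross irrigation = 14.085 / 0.78 = 18.058 mm

18.1 mm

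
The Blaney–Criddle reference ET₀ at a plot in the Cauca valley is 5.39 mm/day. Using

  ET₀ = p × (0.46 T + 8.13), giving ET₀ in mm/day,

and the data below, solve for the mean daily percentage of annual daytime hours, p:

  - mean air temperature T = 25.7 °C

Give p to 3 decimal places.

0.270

p = ET₀ / (0.46 T + 8.13) = 5.39 / (0.46 × 25.7 + 8.13) = 5.39 / 19.952 = 0.2701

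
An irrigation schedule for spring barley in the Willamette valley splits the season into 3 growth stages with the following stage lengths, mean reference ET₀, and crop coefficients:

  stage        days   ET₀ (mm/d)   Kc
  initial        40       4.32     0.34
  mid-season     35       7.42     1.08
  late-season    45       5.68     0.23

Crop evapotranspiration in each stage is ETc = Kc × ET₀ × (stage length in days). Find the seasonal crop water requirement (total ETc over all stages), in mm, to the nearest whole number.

398 mm

initial: 0.34 × 4.32 × 40 = 58.75 mm
mid-season: 1.08 × 7.42 × 35 = 280.48 mm
late-season: 0.23 × 5.68 × 45 = 58.79 mm
Seasonal total = 398.02 mm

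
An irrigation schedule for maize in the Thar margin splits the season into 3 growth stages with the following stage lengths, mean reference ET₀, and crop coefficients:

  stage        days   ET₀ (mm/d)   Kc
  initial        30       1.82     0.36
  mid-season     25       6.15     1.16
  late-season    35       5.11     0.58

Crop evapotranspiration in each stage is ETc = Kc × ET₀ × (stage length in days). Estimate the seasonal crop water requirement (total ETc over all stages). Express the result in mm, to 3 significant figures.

initial: 0.36 × 1.82 × 30 = 19.66 mm
mid-season: 1.16 × 6.15 × 25 = 178.35 mm
late-season: 0.58 × 5.11 × 35 = 103.73 mm
Seasonal total = 301.74 mm

302 mm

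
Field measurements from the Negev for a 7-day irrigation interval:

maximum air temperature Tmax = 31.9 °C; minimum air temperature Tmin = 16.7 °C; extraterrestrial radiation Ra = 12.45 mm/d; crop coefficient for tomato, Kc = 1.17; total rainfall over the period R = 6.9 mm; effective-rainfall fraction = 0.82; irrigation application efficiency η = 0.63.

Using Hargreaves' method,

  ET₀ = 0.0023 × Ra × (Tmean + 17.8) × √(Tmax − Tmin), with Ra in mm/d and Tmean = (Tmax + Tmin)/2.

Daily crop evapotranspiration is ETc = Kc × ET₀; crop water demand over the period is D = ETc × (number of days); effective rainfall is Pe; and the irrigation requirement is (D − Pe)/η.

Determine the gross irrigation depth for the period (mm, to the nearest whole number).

Tmean = (31.9 + 16.7)/2 = 24.30 °C
ET₀ = 0.0023 × 12.45 × (24.30 + 17.8) × √15.2 = 0.0023 × 12.45 × 42.10 × 3.8987 = 4.7000 mm/d
ETc = Kc × ET₀ = 1.17 × 4.7000 = 5.4990 mm/d
Crop demand D = ETc × 7 d = 5.4990 × 7 = 38.493 mm
Pe = 0.82 × 6.9 = 5.658 mm
D − Pe = 38.493 − 5.658 = 32.835 mm
Gross irrigation = 32.835 / 0.63 = 52.119 mm

52 mm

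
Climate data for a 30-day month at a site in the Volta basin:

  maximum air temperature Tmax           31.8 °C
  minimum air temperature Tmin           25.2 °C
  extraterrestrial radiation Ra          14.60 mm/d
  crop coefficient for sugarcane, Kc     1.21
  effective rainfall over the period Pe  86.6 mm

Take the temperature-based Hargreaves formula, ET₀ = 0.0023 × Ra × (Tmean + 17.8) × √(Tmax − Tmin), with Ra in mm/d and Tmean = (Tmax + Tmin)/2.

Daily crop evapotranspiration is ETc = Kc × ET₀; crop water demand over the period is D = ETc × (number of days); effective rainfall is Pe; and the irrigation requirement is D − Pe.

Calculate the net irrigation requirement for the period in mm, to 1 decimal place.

Tmean = (31.8 + 25.2)/2 = 28.50 °C
ET₀ = 0.0023 × 14.60 × (28.50 + 17.8) × √6.6 = 0.0023 × 14.60 × 46.30 × 2.5690 = 3.9942 mm/d
ETc = Kc × ET₀ = 1.21 × 3.9942 = 4.8330 mm/d
Crop demand D = ETc × 30 d = 4.8330 × 30 = 144.990 mm
D − Pe = 144.990 − 86.6 = 58.390 mm

58.4 mm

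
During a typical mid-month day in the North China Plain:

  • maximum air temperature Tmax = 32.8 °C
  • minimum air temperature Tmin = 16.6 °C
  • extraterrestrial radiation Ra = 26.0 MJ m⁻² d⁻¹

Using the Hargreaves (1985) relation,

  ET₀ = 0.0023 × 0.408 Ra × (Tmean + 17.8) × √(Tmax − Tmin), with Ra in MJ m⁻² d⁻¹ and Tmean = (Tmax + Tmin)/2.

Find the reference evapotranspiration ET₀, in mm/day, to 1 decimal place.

4.2 mm/day

Tmean = (32.8 + 16.6)/2 = 24.70 °C
0.408 Ra = 0.408 × 26.0 = 10.6080 mm/d equivalent
ET₀ = 0.0023 × 10.6080 × (24.70 + 17.8) × √16.2 = 0.0023 × 10.6080 × 42.50 × 4.0249 = 4.1735 mm/d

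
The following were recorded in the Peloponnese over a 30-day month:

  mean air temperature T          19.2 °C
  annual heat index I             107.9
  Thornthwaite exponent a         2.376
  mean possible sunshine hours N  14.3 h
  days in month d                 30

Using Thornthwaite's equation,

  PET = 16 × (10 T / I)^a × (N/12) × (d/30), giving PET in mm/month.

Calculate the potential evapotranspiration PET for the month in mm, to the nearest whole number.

10T/I = 10 × 19.2 / 107.9 = 1.7794
(10T/I)^a = 1.7794^2.376 = 3.9323
Uncorrected PET = 16 × 3.9323 = 62.917 mm
Correction = (N/12)(d/30) = (14.3/12)(30/30) = 1.1917
PET = 62.917 × 1.1917 = 74.978 mm/month

75 mm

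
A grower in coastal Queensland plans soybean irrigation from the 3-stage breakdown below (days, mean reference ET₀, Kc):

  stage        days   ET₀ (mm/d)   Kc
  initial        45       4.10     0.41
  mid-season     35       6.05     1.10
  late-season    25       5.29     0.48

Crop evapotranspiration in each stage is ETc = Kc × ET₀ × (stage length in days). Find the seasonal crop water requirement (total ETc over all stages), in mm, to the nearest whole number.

initial: 0.41 × 4.10 × 45 = 75.65 mm
mid-season: 1.10 × 6.05 × 35 = 232.93 mm
late-season: 0.48 × 5.29 × 25 = 63.48 mm
Seasonal total = 372.06 mm

372 mm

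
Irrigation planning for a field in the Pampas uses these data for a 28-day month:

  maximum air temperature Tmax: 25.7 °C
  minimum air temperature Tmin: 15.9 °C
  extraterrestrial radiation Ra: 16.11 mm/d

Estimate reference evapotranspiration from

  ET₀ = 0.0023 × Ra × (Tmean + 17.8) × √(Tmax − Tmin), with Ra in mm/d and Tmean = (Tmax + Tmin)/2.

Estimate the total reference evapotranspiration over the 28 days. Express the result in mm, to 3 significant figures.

125 mm

Tmean = (25.7 + 15.9)/2 = 20.80 °C
ET₀ = 0.0023 × 16.11 × (20.80 + 17.8) × √9.8 = 0.0023 × 16.11 × 38.60 × 3.1305 = 4.4774 mm/d
Over 28 days: 4.4774 × 28 = 125.367 mm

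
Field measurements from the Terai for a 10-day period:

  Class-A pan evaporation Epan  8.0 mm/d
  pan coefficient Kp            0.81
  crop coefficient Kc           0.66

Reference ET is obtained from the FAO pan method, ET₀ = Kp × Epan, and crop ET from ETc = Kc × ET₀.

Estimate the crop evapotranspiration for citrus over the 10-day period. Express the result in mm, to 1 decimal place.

ET₀ = 0.81 × 8.0 = 6.4800 mm/d
ETc = Kc × ET₀ = 0.66 × 6.4800 = 4.2768 mm/d
Over 10 days: 4.2768 × 10 = 42.768 mm

42.8 mm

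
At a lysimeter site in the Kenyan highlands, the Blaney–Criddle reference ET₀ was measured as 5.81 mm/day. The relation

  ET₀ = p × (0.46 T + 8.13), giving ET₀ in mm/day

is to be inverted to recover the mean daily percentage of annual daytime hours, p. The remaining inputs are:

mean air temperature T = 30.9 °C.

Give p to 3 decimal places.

p = ET₀ / (0.46 T + 8.13) = 5.81 / (0.46 × 30.9 + 8.13) = 5.81 / 22.344 = 0.2600

0.260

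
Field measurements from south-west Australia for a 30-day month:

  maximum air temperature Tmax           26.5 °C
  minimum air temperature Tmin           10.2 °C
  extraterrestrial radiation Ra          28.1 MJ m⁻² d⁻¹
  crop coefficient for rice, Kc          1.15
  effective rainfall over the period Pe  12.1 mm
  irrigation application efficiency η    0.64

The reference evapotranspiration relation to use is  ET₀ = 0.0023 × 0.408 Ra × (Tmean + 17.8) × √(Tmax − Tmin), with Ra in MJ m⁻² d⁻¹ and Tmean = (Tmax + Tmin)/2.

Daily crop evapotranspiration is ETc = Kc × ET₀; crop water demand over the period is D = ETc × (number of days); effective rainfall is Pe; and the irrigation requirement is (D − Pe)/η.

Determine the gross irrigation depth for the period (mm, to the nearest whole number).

189 mm

Tmean = (26.5 + 10.2)/2 = 18.35 °C
0.408 Ra = 0.408 × 28.1 = 11.4648 mm/d equivalent
ET₀ = 0.0023 × 11.4648 × (18.35 + 17.8) × √16.3 = 0.0023 × 11.4648 × 36.15 × 4.0373 = 3.8485 mm/d
ETc = Kc × ET₀ = 1.15 × 3.8485 = 4.4258 mm/d
Crop demand D = ETc × 30 d = 4.4258 × 30 = 132.774 mm
D − Pe = 132.774 − 12.1 = 120.674 mm
Gross irrigation = 120.674 / 0.64 = 188.553 mm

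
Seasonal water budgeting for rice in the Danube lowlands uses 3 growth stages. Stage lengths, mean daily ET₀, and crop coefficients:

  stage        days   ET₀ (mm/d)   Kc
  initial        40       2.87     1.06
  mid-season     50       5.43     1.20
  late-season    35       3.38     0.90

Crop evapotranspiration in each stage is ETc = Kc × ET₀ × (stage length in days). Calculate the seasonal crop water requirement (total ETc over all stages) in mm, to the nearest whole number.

554 mm

initial: 1.06 × 2.87 × 40 = 121.69 mm
mid-season: 1.20 × 5.43 × 50 = 325.80 mm
late-season: 0.90 × 3.38 × 35 = 106.47 mm
Seasonal total = 553.96 mm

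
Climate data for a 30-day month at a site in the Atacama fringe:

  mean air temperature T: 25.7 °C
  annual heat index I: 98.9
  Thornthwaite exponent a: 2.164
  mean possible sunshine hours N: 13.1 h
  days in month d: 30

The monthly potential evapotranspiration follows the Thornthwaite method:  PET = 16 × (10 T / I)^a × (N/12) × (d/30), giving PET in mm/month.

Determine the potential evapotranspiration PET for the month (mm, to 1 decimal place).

137.9 mm

10T/I = 10 × 25.7 / 98.9 = 2.5986
(10T/I)^a = 2.5986^2.164 = 7.8976
Uncorrected PET = 16 × 7.8976 = 126.362 mm
Correction = (N/12)(d/30) = (13.1/12)(30/30) = 1.0917
PET = 126.362 × 1.0917 = 137.949 mm/month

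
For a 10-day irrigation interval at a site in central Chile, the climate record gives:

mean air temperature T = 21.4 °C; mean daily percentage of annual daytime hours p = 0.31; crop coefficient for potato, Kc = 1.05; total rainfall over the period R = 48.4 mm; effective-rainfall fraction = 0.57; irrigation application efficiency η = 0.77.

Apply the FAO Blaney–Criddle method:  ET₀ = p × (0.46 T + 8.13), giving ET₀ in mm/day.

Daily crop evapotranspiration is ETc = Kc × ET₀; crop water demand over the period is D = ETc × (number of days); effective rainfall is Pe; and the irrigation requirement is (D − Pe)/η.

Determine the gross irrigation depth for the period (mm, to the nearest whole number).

ET₀ = 0.31 × (0.46 × 21.4 + 8.13) = 0.31 × 17.974 = 5.5719 mm/d
ETc = Kc × ET₀ = 1.05 × 5.5719 = 5.8505 mm/d
Crop demand D = ETc × 10 d = 5.8505 × 10 = 58.505 mm
Pe = 0.57 × 48.4 = 27.588 mm
D − Pe = 58.505 − 27.588 = 30.917 mm
Gross irrigation = 30.917 / 0.77 = 40.152 mm

40 mm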